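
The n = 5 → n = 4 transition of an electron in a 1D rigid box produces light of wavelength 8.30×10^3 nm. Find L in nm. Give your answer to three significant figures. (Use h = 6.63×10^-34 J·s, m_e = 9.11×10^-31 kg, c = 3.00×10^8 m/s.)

L = 4.76 nm

The photon carries ΔE = hc/λ = 6.63×10^-34·3.00×10^8/8.30×10^-6 m = 2.396×10^-20 J.
Since ΔE = (5² − 4²)E_1, E_1 = 2.662×10^-21 J, and L = h/√(8m_eE_1) = 4.76×10^-9 m = 4.76 nm.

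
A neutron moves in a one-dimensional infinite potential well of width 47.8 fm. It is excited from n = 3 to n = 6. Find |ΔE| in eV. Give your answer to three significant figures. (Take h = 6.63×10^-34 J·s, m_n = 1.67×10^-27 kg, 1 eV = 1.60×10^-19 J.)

E_1 = h²/(8m_nL²) = 1.440×10^-14 J.
|ΔE| = |3² − 6²|·E_1 = 27·1.440×10^-14 J = 3.888×10^-13 J = 2.43×10^6 eV.

|ΔE| = 2.43×10^6 eV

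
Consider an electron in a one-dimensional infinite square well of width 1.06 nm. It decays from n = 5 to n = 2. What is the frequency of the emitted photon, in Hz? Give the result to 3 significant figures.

f = 1.70×10^15 Hz

E_1 = h²/(8m_eL²) = 5.362×10^-20 J and ΔE = (5² − 2²)E_1 = 1.126×10^-18 J.
f = ΔE/h = 1.126×10^-18/6.626×10^-34 = 1.70×10^15 Hz.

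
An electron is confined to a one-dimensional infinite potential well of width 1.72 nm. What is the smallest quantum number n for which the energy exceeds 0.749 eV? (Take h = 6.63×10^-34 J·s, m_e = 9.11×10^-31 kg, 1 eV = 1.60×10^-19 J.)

E_1 = h²/(8m_eL²) = 2.039×10^-20 J = 0.1274 eV.
Need n² > 0.749/0.1274 = 5.879, i.e. n > 2.425.
The smallest integer satisfying this is n = 3.

n = 3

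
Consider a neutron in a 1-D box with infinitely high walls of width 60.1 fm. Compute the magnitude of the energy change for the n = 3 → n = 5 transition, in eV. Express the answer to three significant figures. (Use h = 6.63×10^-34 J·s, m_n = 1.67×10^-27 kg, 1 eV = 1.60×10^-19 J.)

|ΔE| = 9.11×10^5 eV

E_1 = h²/(8m_nL²) = 9.109×10^-15 J.
|ΔE| = |3² − 5²|·E_1 = 16·9.109×10^-15 J = 1.457×10^-13 J = 9.11×10^5 eV.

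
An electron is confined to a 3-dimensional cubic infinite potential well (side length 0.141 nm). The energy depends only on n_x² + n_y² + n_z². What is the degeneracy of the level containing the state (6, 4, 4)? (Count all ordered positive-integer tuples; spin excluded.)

The level has n_x² + n_y² + n_z² = 68. The ordered positive-integer solutions are (4, 4, 6), (4, 6, 4), (6, 4, 4).
That gives 3 states.

degeneracy = 3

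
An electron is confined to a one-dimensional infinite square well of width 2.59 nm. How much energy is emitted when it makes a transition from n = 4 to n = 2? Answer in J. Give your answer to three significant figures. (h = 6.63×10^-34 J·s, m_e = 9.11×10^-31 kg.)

E_1 = h²/(8m_eL²) = 8.991×10^-21 J.
|ΔE| = |4² − 2²|·E_1 = 12·8.991×10^-21 J = 1.08×10^-19 J.

|ΔE| = 1.08×10^-19 J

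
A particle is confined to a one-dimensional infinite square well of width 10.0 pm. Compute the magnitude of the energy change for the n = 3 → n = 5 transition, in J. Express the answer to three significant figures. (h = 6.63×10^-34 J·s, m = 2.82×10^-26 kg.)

|ΔE| = 3.12×10^-19 J

E_1 = h²/(8mL²) = 1.948×10^-20 J.
|ΔE| = |3² − 5²|·E_1 = 16·1.948×10^-20 J = 3.12×10^-19 J.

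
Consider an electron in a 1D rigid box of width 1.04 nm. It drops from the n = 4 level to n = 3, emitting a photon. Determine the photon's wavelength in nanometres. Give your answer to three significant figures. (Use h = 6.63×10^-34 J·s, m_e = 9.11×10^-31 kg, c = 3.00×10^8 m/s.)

λ = 510 nm

E_1 = h²/(8m_eL²) = 5.576×10^-20 J, so ΔE = (4² − 3²)E_1 = 3.903×10^-19 J.
λ = hc/ΔE = (6.63×10^-34·3.00×10^8)/3.903×10^-19 = 5.10×10^-7 m = 510 nm.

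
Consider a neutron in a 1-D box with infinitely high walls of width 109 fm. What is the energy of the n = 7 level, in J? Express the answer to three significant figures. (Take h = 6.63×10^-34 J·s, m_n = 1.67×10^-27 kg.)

For an infinite well E_n = n²h²/(8m_nL²), so E_1 = h²/(8m_nL²) = (6.63×10^-34)²/(8·1.67×10^-27·(1.09×10^-13 m)²) = 2.769×10^-15 J.
Then E_7 = 7²·E_1 = 49·2.769×10^-15 J = 1.36×10^-13 J.

E_7 = 1.36×10^-13 J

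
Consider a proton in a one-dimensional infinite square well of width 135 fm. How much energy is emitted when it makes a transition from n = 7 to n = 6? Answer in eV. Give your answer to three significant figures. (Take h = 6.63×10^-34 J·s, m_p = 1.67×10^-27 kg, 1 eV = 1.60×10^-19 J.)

|ΔE| = 1.47×10^5 eV

E_1 = h²/(8m_pL²) = 1.805×10^-15 J.
|ΔE| = |7² − 6²|·E_1 = 13·1.805×10^-15 J = 2.346×10^-14 J = 1.47×10^5 eV.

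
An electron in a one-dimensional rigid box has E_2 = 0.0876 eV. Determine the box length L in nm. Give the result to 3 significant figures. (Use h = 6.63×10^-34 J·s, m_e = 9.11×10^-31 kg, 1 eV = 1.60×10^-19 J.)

L = 4.15 nm

From E_n = n²h²/(8m_eL²), L = n·h/√(8m_eE_n).
E_2 = 0.0876 eV = 1.402×10^-20 J, so L = 2·6.63×10^-34/√(8·9.11×10^-31·1.402×10^-20) = 4.15×10^-9 m = 4.15 nm.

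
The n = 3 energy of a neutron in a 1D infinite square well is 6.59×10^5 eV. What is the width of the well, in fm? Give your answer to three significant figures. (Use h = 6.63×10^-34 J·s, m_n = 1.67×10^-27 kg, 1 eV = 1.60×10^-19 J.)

L = 53.0 fm

From E_n = n²h²/(8m_nL²), L = n·h/√(8m_nE_n).
E_3 = 6.59×10^5 eV = 1.054×10^-13 J, so L = 3·6.63×10^-34/√(8·1.67×10^-27·1.054×10^-13) = 5.30×10^-14 m = 53.0 fm.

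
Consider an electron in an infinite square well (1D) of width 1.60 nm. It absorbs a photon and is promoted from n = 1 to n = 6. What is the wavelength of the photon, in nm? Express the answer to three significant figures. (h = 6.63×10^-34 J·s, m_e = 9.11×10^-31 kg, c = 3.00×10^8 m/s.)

λ = 241 nm

E_1 = h²/(8m_eL²) = 2.356×10^-20 J, so ΔE = (6² − 1²)E_1 = 8.246×10^-19 J.
λ = hc/ΔE = (6.63×10^-34·3.00×10^8)/8.246×10^-19 = 2.41×10^-7 m = 241 nm.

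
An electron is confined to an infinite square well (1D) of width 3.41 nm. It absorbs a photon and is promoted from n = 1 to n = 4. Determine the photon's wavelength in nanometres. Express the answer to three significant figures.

E_1 = h²/(8m_eL²) = 5.181×10^-21 J, so ΔE = (4² − 1²)E_1 = 7.771×10^-20 J.
λ = hc/ΔE = (6.626×10^-34·2.998×10^8)/7.771×10^-20 = 2.56×10^-6 m = 2.56×10^3 nm.

λ = 2.56×10^3 nm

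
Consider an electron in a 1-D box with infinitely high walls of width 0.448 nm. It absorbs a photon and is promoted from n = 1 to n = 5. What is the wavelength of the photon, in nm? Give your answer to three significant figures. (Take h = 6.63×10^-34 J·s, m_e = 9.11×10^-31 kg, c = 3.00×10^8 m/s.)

λ = 27.6 nm

E_1 = h²/(8m_eL²) = 3.005×10^-19 J, so ΔE = (5² − 1²)E_1 = 7.212×10^-18 J.
λ = hc/ΔE = (6.63×10^-34·3.00×10^8)/7.212×10^-18 = 2.76×10^-8 m = 27.6 nm.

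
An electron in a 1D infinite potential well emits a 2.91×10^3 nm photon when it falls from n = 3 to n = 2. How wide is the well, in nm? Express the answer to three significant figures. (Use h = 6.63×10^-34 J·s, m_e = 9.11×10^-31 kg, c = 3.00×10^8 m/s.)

The photon carries ΔE = hc/λ = 6.63×10^-34·3.00×10^8/2.91×10^-6 m = 6.835×10^-20 J.
Since ΔE = (3² − 2²)E_1, E_1 = 1.367×10^-20 J, and L = h/√(8m_eE_1) = 2.10×10^-9 m = 2.10 nm.

L = 2.10 nm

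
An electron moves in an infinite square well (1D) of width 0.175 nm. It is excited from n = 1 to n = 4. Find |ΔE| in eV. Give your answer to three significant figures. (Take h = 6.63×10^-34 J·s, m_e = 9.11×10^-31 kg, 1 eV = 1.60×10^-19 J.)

|ΔE| = 185 eV

E_1 = h²/(8m_eL²) = 1.969×10^-18 J.
|ΔE| = |1² − 4²|·E_1 = 15·1.969×10^-18 J = 2.954×10^-17 J = 185 eV.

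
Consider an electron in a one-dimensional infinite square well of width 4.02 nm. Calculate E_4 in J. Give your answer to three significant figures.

E_4 = 5.96×10^-20 J

For an infinite well E_n = n²h²/(8m_eL²), so E_1 = h²/(8m_eL²) = (6.626×10^-34)²/(8·9.109×10^-31·(4.02×10^-9 m)²) = 3.728×10^-21 J.
Then E_4 = 4²·E_1 = 16·3.728×10^-21 J = 5.96×10^-20 J.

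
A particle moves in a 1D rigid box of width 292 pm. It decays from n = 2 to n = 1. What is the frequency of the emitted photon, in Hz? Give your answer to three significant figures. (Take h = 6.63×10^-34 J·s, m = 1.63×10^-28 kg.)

E_1 = h²/(8mL²) = 3.954×10^-21 J and ΔE = (2² − 1²)E_1 = 1.186×10^-20 J.
f = ΔE/h = 1.186×10^-20/6.63×10^-34 = 1.79×10^13 Hz.

f = 1.79×10^13 Hz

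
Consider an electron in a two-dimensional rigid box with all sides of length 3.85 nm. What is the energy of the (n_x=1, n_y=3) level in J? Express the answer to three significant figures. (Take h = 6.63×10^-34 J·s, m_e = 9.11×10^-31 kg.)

For a 2D rectangular well E = (h²/8m_e)·Σ n_i²/L_i² = (6.63×10^-34)²/(8·9.11×10^-31) · [1²/(3.85 nm)² + 3²/(3.85 nm)²].
Evaluating gives E = 4.07×10^-20 J.

E = 4.07×10^-20 J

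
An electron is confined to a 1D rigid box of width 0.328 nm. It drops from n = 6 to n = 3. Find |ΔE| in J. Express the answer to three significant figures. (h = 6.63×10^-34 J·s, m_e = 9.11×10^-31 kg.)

E_1 = h²/(8m_eL²) = 5.606×10^-19 J.
|ΔE| = |6² − 3²|·E_1 = 27·5.606×10^-19 J = 1.51×10^-17 J.

|ΔE| = 1.51×10^-17 J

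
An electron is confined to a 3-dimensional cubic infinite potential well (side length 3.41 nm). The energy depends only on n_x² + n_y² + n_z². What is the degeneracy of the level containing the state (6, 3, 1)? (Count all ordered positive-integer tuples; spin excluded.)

The level has n_x² + n_y² + n_z² = 46. The ordered positive-integer solutions are (1, 3, 6), (1, 6, 3), (3, 1, 6), (3, 6, 1), (6, 1, 3), (6, 3, 1).
That gives 6 states.

degeneracy = 6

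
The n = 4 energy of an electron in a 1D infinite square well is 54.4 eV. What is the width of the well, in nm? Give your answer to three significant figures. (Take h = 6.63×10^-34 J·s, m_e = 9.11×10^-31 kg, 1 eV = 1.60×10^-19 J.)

L = 0.333 nm

From E_n = n²h²/(8m_eL²), L = n·h/√(8m_eE_n).
E_4 = 54.4 eV = 8.704×10^-18 J, so L = 4·6.63×10^-34/√(8·9.11×10^-31·8.704×10^-18) = 3.33×10^-10 m = 0.333 nm.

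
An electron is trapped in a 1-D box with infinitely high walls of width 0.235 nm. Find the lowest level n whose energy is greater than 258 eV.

n = 7

E_1 = h²/(8m_eL²) = 1.091×10^-18 J = 6.810 eV.
Need n² > 258/6.810 = 37.89, i.e. n > 6.155.
The smallest integer satisfying this is n = 7.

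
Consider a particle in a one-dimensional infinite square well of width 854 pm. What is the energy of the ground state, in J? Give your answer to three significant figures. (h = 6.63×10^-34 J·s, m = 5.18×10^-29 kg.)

E_1 = 1.45×10^-21 J

For an infinite well E_n = n²h²/(8mL²), so E_1 = h²/(8mL²) = (6.63×10^-34)²/(8·5.18×10^-29·(8.54×10^-10 m)²) = 1.454×10^-21 J.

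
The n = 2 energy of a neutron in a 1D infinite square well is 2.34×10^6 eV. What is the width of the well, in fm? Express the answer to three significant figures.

L = 18.7 fm

From E_n = n²h²/(8m_nL²), L = n·h/√(8m_nE_n).
E_2 = 2.34×10^6 eV = 3.749×10^-13 J, so L = 2·6.626×10^-34/√(8·1.675×10^-27·3.749×10^-13) = 1.87×10^-14 m = 18.7 fm.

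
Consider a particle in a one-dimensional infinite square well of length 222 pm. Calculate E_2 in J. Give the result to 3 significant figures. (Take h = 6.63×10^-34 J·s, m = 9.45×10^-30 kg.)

For an infinite well E_n = n²h²/(8mL²), so E_1 = h²/(8mL²) = (6.63×10^-34)²/(8·9.45×10^-30·(2.22×10^-10 m)²) = 1.180×10^-19 J.
Then E_2 = 2²·E_1 = 4·1.180×10^-19 J = 4.72×10^-19 J.

E_2 = 4.72×10^-19 J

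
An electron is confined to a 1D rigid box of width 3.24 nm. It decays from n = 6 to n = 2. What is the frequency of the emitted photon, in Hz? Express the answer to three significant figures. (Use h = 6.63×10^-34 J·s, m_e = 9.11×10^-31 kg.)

E_1 = h²/(8m_eL²) = 5.746×10^-21 J and ΔE = (6² − 2²)E_1 = 1.839×10^-19 J.
f = ΔE/h = 1.839×10^-19/6.63×10^-34 = 2.77×10^14 Hz.

f = 2.77×10^14 Hz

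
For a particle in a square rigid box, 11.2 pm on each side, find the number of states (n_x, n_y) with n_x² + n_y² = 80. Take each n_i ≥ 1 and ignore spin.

The level has n_x² + n_y² = 80. The ordered positive-integer solutions are (4, 8), (8, 4).
That gives 2 states.

degeneracy = 2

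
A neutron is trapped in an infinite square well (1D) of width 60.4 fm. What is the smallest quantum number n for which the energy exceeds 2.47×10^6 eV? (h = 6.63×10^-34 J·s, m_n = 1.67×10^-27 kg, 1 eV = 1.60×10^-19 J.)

E_1 = h²/(8m_nL²) = 9.019×10^-15 J = 5.637×10^4 eV.
Need n² > 2.47×10^6/5.637×10^4 = 43.82, i.e. n > 6.620.
The smallest integer satisfying this is n = 7.

n = 7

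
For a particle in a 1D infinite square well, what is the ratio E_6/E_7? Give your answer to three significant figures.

E_n ∝ n², so E_6/E_7 = 6²/7² = 36/49 = 0.735.

0.735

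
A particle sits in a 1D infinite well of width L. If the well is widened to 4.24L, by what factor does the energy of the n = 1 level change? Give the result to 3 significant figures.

E_n ∝ 1/L², so the energy scales by 1/4.24² = 0.0556.

0.0556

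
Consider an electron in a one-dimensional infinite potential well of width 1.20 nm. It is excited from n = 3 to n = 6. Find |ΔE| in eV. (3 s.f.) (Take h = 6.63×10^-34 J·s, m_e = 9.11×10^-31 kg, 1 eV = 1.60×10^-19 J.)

E_1 = h²/(8m_eL²) = 4.188×10^-20 J.
|ΔE| = |3² − 6²|·E_1 = 27·4.188×10^-20 J = 1.131×10^-18 J = 7.07 eV.

|ΔE| = 7.07 eV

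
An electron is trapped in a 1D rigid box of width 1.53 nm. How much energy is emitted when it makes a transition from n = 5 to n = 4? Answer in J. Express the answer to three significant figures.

E_1 = h²/(8m_eL²) = 2.574×10^-20 J.
|ΔE| = |5² − 4²|·E_1 = 9·2.574×10^-20 J = 2.32×10^-19 J.

|ΔE| = 2.32×10^-19 J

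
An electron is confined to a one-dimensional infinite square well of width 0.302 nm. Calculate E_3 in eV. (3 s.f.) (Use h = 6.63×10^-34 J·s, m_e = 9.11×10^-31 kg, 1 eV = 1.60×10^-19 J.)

E_3 = 37.2 eV

For an infinite well E_n = n²h²/(8m_eL²), so E_1 = h²/(8m_eL²) = (6.63×10^-34)²/(8·9.11×10^-31·(3.02×10^-10 m)²) = 6.613×10^-19 J.
Then E_3 = 3²·E_1 = 9·6.613×10^-19 J = 5.952×10^-18 J.
Converting, E_3 = 5.952×10^-18 J / (1.60×10^-19 J/eV) = 37.2 eV.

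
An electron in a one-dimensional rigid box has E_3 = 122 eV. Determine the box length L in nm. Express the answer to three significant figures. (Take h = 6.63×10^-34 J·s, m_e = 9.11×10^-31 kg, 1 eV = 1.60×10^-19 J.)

L = 0.167 nm

From E_n = n²h²/(8m_eL²), L = n·h/√(8m_eE_n).
E_3 = 122 eV = 1.952×10^-17 J, so L = 3·6.63×10^-34/√(8·9.11×10^-31·1.952×10^-17) = 1.67×10^-10 m = 0.167 nm.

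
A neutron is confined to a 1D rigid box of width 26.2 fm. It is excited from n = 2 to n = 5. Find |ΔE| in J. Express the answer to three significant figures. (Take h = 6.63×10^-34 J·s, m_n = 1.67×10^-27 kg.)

|ΔE| = 1.01×10^-12 J

E_1 = h²/(8m_nL²) = 4.793×10^-14 J.
|ΔE| = |2² − 5²|·E_1 = 21·4.793×10^-14 J = 1.01×10^-12 J.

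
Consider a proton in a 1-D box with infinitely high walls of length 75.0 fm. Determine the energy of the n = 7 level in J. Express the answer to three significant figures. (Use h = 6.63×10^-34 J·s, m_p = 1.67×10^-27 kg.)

E_7 = 2.87×10^-13 J

For an infinite well E_n = n²h²/(8m_pL²), so E_1 = h²/(8m_pL²) = (6.63×10^-34)²/(8·1.67×10^-27·(7.50×10^-14 m)²) = 5.849×10^-15 J.
Then E_7 = 7²·E_1 = 49·5.849×10^-15 J = 2.87×10^-13 J.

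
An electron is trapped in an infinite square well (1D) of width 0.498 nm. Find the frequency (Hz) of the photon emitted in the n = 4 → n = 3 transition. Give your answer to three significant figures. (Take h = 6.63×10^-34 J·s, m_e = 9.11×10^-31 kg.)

f = 2.57×10^15 Hz

E_1 = h²/(8m_eL²) = 2.432×10^-19 J and ΔE = (4² − 3²)E_1 = 1.702×10^-18 J.
f = ΔE/h = 1.702×10^-18/6.63×10^-34 = 2.57×10^15 Hz.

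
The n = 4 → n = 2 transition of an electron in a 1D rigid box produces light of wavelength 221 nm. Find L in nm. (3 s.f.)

L = 0.897 nm

The photon carries ΔE = hc/λ = 6.626×10^-34·2.998×10^8/2.21×10^-7 m = 8.989×10^-19 J.
Since ΔE = (4² − 2²)E_1, E_1 = 7.491×10^-20 J, and L = h/√(8m_eE_1) = 8.97×10^-10 m = 0.897 nm.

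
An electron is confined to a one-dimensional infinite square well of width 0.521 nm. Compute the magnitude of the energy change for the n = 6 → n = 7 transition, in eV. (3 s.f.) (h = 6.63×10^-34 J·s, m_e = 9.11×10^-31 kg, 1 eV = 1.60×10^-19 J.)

E_1 = h²/(8m_eL²) = 2.222×10^-19 J.
|ΔE| = |6² − 7²|·E_1 = 13·2.222×10^-19 J = 2.889×10^-18 J = 18.1 eV.

|ΔE| = 18.1 eV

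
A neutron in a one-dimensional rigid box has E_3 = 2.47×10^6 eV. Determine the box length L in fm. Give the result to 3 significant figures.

L = 27.3 fm

From E_n = n²h²/(8m_nL²), L = n·h/√(8m_nE_n).
E_3 = 2.47×10^6 eV = 3.957×10^-13 J, so L = 3·6.626×10^-34/√(8·1.675×10^-27·3.957×10^-13) = 2.73×10^-14 m = 27.3 fm.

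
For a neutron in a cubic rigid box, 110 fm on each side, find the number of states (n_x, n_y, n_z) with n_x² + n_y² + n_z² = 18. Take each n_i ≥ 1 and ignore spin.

degeneracy = 3

The level has n_x² + n_y² + n_z² = 18. The ordered positive-integer solutions are (1, 1, 4), (1, 4, 1), (4, 1, 1).
That gives 3 states.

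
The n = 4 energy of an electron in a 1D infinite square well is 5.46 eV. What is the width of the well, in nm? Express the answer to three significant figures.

L = 1.05 nm

From E_n = n²h²/(8m_eL²), L = n·h/√(8m_eE_n).
E_4 = 5.46 eV = 8.747×10^-19 J, so L = 4·6.626×10^-34/√(8·9.109×10^-31·8.747×10^-19) = 1.05×10^-9 m = 1.05 nm.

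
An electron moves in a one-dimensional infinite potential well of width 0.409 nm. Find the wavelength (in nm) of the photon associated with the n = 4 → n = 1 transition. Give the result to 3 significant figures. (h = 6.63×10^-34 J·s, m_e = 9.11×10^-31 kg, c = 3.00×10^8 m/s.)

E_1 = h²/(8m_eL²) = 3.606×10^-19 J, so ΔE = (4² − 1²)E_1 = 5.409×10^-18 J.
λ = hc/ΔE = (6.63×10^-34·3.00×10^8)/5.409×10^-18 = 3.68×10^-8 m = 36.8 nm.

λ = 36.8 nm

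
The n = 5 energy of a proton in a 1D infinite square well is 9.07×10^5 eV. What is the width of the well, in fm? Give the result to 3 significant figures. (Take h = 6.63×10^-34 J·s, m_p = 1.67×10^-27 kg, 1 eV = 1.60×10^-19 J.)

From E_n = n²h²/(8m_pL²), L = n·h/√(8m_pE_n).
E_5 = 9.07×10^5 eV = 1.451×10^-13 J, so L = 5·6.63×10^-34/√(8·1.67×10^-27·1.451×10^-13) = 7.53×10^-14 m = 75.3 fm.

L = 75.3 fm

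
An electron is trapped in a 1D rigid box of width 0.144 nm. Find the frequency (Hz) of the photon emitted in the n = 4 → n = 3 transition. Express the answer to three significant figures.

f = 3.07×10^16 Hz

E_1 = h²/(8m_eL²) = 2.905×10^-18 J and ΔE = (4² − 3²)E_1 = 2.033×10^-17 J.
f = ΔE/h = 2.033×10^-17/6.626×10^-34 = 3.07×10^16 Hz.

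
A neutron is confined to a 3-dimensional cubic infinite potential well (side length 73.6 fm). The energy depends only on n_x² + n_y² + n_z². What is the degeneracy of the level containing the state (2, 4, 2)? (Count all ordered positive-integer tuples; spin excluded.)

The level has n_x² + n_y² + n_z² = 24. The ordered positive-integer solutions are (2, 2, 4), (2, 4, 2), (4, 2, 2).
That gives 3 states.

degeneracy = 3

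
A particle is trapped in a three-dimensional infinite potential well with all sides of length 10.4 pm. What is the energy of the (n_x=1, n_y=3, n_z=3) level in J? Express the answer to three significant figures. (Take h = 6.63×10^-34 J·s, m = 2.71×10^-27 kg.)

E = 3.56×10^-18 J

For a 3D rectangular well E = (h²/8m)·Σ n_i²/L_i² = (6.63×10^-34)²/(8·2.71×10^-27) · [1²/(10.4 pm)² + 3²/(10.4 pm)² + 3²/(10.4 pm)²].
Evaluating gives E = 3.56×10^-18 J.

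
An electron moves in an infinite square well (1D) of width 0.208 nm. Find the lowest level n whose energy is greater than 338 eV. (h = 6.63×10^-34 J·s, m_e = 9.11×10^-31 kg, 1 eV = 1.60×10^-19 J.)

n = 7

E_1 = h²/(8m_eL²) = 1.394×10^-18 J = 8.713 eV.
Need n² > 338/8.713 = 38.79, i.e. n > 6.228.
The smallest integer satisfying this is n = 7.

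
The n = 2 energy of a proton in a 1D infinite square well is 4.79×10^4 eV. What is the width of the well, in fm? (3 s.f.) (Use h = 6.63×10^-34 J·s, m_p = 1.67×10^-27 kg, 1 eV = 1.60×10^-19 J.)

L = 131 fm

From E_n = n²h²/(8m_pL²), L = n·h/√(8m_pE_n).
E_2 = 4.79×10^4 eV = 7.664×10^-15 J, so L = 2·6.63×10^-34/√(8·1.67×10^-27·7.664×10^-15) = 1.31×10^-13 m = 131 fm.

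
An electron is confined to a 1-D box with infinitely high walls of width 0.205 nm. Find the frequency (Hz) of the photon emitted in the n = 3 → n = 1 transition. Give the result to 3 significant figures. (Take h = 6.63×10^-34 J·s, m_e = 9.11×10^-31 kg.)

f = 1.73×10^16 Hz

E_1 = h²/(8m_eL²) = 1.435×10^-18 J and ΔE = (3² − 1²)E_1 = 1.148×10^-17 J.
f = ΔE/h = 1.148×10^-17/6.63×10^-34 = 1.73×10^16 Hz.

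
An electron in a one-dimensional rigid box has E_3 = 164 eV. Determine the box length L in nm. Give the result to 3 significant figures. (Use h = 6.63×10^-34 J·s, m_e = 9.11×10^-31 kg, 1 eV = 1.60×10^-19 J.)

From E_n = n²h²/(8m_eL²), L = n·h/√(8m_eE_n).
E_3 = 164 eV = 2.624×10^-17 J, so L = 3·6.63×10^-34/√(8·9.11×10^-31·2.624×10^-17) = 1.44×10^-10 m = 0.144 nm.

L = 0.144 nm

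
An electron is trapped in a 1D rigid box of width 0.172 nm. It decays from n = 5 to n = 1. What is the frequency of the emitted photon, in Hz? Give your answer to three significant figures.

E_1 = h²/(8m_eL²) = 2.037×10^-18 J and ΔE = (5² − 1²)E_1 = 4.889×10^-17 J.
f = ΔE/h = 4.889×10^-17/6.626×10^-34 = 7.38×10^16 Hz.

f = 7.38×10^16 Hz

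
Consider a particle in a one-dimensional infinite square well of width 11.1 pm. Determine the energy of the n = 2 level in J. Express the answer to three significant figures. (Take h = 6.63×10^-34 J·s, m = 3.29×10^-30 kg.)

E_2 = 5.42×10^-16 J

For an infinite well E_n = n²h²/(8mL²), so E_1 = h²/(8mL²) = (6.63×10^-34)²/(8·3.29×10^-30·(1.11×10^-11 m)²) = 1.355×10^-16 J.
Then E_2 = 2²·E_1 = 4·1.355×10^-16 J = 5.42×10^-16 J.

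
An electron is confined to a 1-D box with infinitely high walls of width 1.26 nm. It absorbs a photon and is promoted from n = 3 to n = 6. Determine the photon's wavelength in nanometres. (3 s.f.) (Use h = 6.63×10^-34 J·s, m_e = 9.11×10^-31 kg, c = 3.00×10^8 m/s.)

E_1 = h²/(8m_eL²) = 3.799×10^-20 J, so ΔE = (6² − 3²)E_1 = 1.026×10^-18 J.
λ = hc/ΔE = (6.63×10^-34·3.00×10^8)/1.026×10^-18 = 1.94×10^-7 m = 194 nm.

λ = 194 nm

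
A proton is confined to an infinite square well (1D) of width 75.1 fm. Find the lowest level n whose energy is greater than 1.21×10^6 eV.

n = 6

E_1 = h²/(8m_pL²) = 5.816×10^-15 J = 3.630×10^4 eV.
Need n² > 1.21×10^6/3.630×10^4 = 33.33, i.e. n > 5.773.
The smallest integer satisfying this is n = 6.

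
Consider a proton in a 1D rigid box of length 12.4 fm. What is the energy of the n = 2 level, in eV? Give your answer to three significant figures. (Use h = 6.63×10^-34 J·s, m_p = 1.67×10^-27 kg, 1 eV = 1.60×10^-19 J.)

E_2 = 5.35×10^6 eV

For an infinite well E_n = n²h²/(8m_pL²), so E_1 = h²/(8m_pL²) = (6.63×10^-34)²/(8·1.67×10^-27·(1.24×10^-14 m)²) = 2.140×10^-13 J.
Then E_2 = 2²·E_1 = 4·2.140×10^-13 J = 8.560×10^-13 J.
Converting, E_2 = 8.560×10^-13 J / (1.60×10^-19 J/eV) = 5.35×10^6 eV.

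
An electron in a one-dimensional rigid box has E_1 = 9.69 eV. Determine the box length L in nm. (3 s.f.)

L = 0.197 nm

From E_n = n²h²/(8m_eL²), L = n·h/√(8m_eE_n).
E_1 = 9.69 eV = 1.552×10^-18 J, so L = 1·6.626×10^-34/√(8·9.109×10^-31·1.552×10^-18) = 1.97×10^-10 m = 0.197 nm.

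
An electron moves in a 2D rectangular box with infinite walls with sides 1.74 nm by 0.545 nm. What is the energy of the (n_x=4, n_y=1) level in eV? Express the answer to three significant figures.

E = 3.25 eV

For a 2D rectangular well E = (h²/8m_e)·Σ n_i²/L_i² = (6.626×10^-34)²/(8·9.109×10^-31) · [4²/(1.74 nm)² + 1²/(0.545 nm)²].
Evaluating gives E = 5.212×10^-19 J = 3.25 eV.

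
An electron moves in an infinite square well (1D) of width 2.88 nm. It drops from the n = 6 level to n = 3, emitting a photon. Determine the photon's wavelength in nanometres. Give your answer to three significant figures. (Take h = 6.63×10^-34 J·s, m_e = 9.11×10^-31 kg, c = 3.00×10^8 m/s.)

λ = 1.01×10^3 nm

E_1 = h²/(8m_eL²) = 7.272×10^-21 J, so ΔE = (6² − 3²)E_1 = 1.963×10^-19 J.
λ = hc/ΔE = (6.63×10^-34·3.00×10^8)/1.963×10^-19 = 1.01×10^-6 m = 1.01×10^3 nm.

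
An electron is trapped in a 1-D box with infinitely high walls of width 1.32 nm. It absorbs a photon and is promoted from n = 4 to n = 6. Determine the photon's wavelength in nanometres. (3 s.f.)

E_1 = h²/(8m_eL²) = 3.458×10^-20 J, so ΔE = (6² − 4²)E_1 = 6.916×10^-19 J.
λ = hc/ΔE = (6.626×10^-34·2.998×10^8)/6.916×10^-19 = 2.87×10^-7 m = 287 nm.

λ = 287 nm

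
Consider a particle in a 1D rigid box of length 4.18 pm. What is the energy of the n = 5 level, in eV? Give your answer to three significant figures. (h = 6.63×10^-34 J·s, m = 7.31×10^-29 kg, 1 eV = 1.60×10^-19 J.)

E_5 = 6.72×10^3 eV

For an infinite well E_n = n²h²/(8mL²), so E_1 = h²/(8mL²) = (6.63×10^-34)²/(8·7.31×10^-29·(4.18×10^-12 m)²) = 4.302×10^-17 J.
Then E_5 = 5²·E_1 = 25·4.302×10^-17 J = 1.076×10^-15 J.
Converting, E_5 = 1.076×10^-15 J / (1.60×10^-19 J/eV) = 6.72×10^3 eV.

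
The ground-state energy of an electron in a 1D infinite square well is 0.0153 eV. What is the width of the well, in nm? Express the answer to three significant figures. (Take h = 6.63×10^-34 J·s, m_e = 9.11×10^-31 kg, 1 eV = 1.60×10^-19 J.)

L = 4.96 nm

From E_n = n²h²/(8m_eL²), L = n·h/√(8m_eE_n).
E_1 = 0.0153 eV = 2.448×10^-21 J, so L = 1·6.63×10^-34/√(8·9.11×10^-31·2.448×10^-21) = 4.96×10^-9 m = 4.96 nm.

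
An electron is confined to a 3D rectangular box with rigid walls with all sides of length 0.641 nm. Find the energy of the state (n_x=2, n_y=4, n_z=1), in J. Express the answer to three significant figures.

E = 3.08×10^-18 J

For a 3D rectangular well E = (h²/8m_e)·Σ n_i²/L_i² = (6.626×10^-34)²/(8·9.109×10^-31) · [2²/(0.641 nm)² + 4²/(0.641 nm)² + 1²/(0.641 nm)²].
Evaluating gives E = 3.08×10^-18 J.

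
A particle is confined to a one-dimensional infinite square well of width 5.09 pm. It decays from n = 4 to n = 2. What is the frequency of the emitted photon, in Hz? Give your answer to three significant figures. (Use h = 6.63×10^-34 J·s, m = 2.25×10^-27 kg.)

f = 1.71×10^16 Hz

E_1 = h²/(8mL²) = 9.426×10^-19 J and ΔE = (4² − 2²)E_1 = 1.131×10^-17 J.
f = ΔE/h = 1.131×10^-17/6.63×10^-34 = 1.71×10^16 Hz.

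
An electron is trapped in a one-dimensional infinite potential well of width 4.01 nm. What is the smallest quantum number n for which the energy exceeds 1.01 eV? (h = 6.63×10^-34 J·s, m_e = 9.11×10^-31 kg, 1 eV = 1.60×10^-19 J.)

E_1 = h²/(8m_eL²) = 3.751×10^-21 J = 0.02344 eV.
Need n² > 1.01/0.02344 = 43.09, i.e. n > 6.564.
The smallest integer satisfying this is n = 7.

n = 7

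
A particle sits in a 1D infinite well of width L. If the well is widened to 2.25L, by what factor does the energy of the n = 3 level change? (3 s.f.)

0.198

E_n ∝ 1/L², so the energy scales by 1/2.25² = 0.198.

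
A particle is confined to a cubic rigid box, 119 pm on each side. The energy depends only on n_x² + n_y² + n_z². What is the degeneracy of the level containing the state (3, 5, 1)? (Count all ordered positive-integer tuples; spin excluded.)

The level has n_x² + n_y² + n_z² = 35. The ordered positive-integer solutions are (1, 3, 5), (1, 5, 3), (3, 1, 5), (3, 5, 1), (5, 1, 3), (5, 3, 1).
That gives 6 states.

degeneracy = 6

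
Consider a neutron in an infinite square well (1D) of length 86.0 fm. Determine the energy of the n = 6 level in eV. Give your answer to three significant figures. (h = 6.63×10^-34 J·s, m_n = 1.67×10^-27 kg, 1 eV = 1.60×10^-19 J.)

For an infinite well E_n = n²h²/(8m_nL²), so E_1 = h²/(8m_nL²) = (6.63×10^-34)²/(8·1.67×10^-27·(8.60×10^-14 m)²) = 4.449×10^-15 J.
Then E_6 = 6²·E_1 = 36·4.449×10^-15 J = 1.602×10^-13 J.
Converting, E_6 = 1.602×10^-13 J / (1.60×10^-19 J/eV) = 1.00×10^6 eV.

E_6 = 1.00×10^6 eV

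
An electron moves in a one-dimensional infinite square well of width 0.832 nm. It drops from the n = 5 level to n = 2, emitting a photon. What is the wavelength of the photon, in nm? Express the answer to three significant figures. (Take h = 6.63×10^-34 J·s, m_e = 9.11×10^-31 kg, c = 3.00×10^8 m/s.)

λ = 109 nm

E_1 = h²/(8m_eL²) = 8.713×10^-20 J, so ΔE = (5² − 2²)E_1 = 1.830×10^-18 J.
λ = hc/ΔE = (6.63×10^-34·3.00×10^8)/1.830×10^-18 = 1.09×10^-7 m = 109 nm.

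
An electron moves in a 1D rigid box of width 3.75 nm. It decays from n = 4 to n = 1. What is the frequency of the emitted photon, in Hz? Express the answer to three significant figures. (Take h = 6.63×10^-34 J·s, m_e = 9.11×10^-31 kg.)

f = 9.70×10^13 Hz

E_1 = h²/(8m_eL²) = 4.289×10^-21 J and ΔE = (4² − 1²)E_1 = 6.433×10^-20 J.
f = ΔE/h = 6.433×10^-20/6.63×10^-34 = 9.70×10^13 Hz.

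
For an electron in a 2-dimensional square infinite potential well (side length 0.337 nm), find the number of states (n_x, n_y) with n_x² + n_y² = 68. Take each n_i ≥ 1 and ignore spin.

degeneracy = 2

The level has n_x² + n_y² = 68. The ordered positive-integer solutions are (2, 8), (8, 2).
That gives 2 states.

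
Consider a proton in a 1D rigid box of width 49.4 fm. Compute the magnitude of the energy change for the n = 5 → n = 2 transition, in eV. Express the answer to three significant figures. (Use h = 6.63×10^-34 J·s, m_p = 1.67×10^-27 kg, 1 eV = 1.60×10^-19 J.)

E_1 = h²/(8m_pL²) = 1.348×10^-14 J.
|ΔE| = |5² − 2²|·E_1 = 21·1.348×10^-14 J = 2.831×10^-13 J = 1.77×10^6 eV.

|ΔE| = 1.77×10^6 eV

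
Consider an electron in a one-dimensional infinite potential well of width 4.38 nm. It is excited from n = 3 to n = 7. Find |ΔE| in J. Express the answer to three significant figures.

E_1 = h²/(8m_eL²) = 3.140×10^-21 J.
|ΔE| = |3² − 7²|·E_1 = 40·3.140×10^-21 J = 1.26×10^-19 J.

|ΔE| = 1.26×10^-19 J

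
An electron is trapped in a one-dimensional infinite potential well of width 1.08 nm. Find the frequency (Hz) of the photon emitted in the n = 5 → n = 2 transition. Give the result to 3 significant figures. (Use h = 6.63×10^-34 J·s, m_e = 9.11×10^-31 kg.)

E_1 = h²/(8m_eL²) = 5.171×10^-20 J and ΔE = (5² − 2²)E_1 = 1.086×10^-18 J.
f = ΔE/h = 1.086×10^-18/6.63×10^-34 = 1.64×10^15 Hz.

f = 1.64×10^15 Hz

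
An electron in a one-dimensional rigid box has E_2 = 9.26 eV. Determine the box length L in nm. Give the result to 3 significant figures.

L = 0.403 nm

From E_n = n²h²/(8m_eL²), L = n·h/√(8m_eE_n).
E_2 = 9.26 eV = 1.483×10^-18 J, so L = 2·6.626×10^-34/√(8·9.109×10^-31·1.483×10^-18) = 4.03×10^-10 m = 0.403 nm.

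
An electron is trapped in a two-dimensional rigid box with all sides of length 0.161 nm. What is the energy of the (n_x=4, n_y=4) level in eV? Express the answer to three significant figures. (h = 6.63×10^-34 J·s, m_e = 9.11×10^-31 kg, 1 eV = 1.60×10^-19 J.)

E = 465 eV

For a 2D rectangular well E = (h²/8m_e)·Σ n_i²/L_i² = (6.63×10^-34)²/(8·9.11×10^-31) · [4²/(0.161 nm)² + 4²/(0.161 nm)²].
Evaluating gives E = 7.446×10^-17 J = 465 eV.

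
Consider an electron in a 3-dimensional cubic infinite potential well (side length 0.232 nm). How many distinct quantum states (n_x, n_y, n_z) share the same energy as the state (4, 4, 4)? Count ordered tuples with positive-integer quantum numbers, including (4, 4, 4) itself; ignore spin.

degeneracy = 1

The level has n_x² + n_y² + n_z² = 48. The ordered positive-integer solutions are (4, 4, 4).
That gives 1 state.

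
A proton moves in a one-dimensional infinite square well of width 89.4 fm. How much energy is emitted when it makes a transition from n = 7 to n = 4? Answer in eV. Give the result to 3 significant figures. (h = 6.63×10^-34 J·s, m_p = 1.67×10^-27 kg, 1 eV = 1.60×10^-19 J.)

|ΔE| = 8.49×10^5 eV

E_1 = h²/(8m_pL²) = 4.117×10^-15 J.
|ΔE| = |7² − 4²|·E_1 = 33·4.117×10^-15 J = 1.359×10^-13 J = 8.49×10^5 eV.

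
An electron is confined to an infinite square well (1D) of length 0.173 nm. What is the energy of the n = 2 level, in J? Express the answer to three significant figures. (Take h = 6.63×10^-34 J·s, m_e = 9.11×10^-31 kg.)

For an infinite well E_n = n²h²/(8m_eL²), so E_1 = h²/(8m_eL²) = (6.63×10^-34)²/(8·9.11×10^-31·(1.73×10^-10 m)²) = 2.015×10^-18 J.
Then E_2 = 2²·E_1 = 4·2.015×10^-18 J = 8.06×10^-18 J.

E_2 = 8.06×10^-18 J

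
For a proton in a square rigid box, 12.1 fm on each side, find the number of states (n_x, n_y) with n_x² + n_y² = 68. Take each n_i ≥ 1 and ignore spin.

degeneracy = 2

The level has n_x² + n_y² = 68. The ordered positive-integer solutions are (2, 8), (8, 2).
That gives 2 states.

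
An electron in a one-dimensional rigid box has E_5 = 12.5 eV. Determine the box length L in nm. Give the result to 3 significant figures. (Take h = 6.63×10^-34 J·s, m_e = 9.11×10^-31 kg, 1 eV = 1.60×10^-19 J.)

From E_n = n²h²/(8m_eL²), L = n·h/√(8m_eE_n).
E_5 = 12.5 eV = 2.000×10^-18 J, so L = 5·6.63×10^-34/√(8·9.11×10^-31·2.000×10^-18) = 8.68×10^-10 m = 0.868 nm.

L = 0.868 nm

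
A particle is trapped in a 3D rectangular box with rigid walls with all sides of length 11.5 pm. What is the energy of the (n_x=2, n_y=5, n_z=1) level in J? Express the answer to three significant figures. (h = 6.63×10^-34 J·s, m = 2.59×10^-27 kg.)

For a 3D rectangular well E = (h²/8m)·Σ n_i²/L_i² = (6.63×10^-34)²/(8·2.59×10^-27) · [2²/(11.5 pm)² + 5²/(11.5 pm)² + 1²/(11.5 pm)²].
Evaluating gives E = 4.81×10^-18 J.

E = 4.81×10^-18 J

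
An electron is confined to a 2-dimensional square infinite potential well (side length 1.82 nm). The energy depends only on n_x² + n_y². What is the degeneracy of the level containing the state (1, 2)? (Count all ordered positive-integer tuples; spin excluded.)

degeneracy = 2

The level has n_x² + n_y² = 5. The ordered positive-integer solutions are (1, 2), (2, 1).
That gives 2 states.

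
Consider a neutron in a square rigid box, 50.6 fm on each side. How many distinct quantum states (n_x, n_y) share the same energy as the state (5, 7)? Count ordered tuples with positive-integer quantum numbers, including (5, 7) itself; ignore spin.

degeneracy = 2

The level has n_x² + n_y² = 74. The ordered positive-integer solutions are (5, 7), (7, 5).
That gives 2 states.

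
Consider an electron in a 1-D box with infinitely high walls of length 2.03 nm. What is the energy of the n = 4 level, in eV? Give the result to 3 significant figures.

E_4 = 1.46 eV

For an infinite well E_n = n²h²/(8m_eL²), so E_1 = h²/(8m_eL²) = (6.626×10^-34)²/(8·9.109×10^-31·(2.03×10^-9 m)²) = 1.462×10^-20 J.
Then E_4 = 4²·E_1 = 16·1.462×10^-20 J = 2.339×10^-19 J.
Converting, E_4 = 2.339×10^-19 J / (1.602×10^-19 J/eV) = 1.46 eV.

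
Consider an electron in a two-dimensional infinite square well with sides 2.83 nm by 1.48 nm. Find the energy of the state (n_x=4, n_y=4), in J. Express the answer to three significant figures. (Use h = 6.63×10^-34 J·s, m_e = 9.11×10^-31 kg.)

For a 2D rectangular well E = (h²/8m_e)·Σ n_i²/L_i² = (6.63×10^-34)²/(8·9.11×10^-31) · [4²/(2.83 nm)² + 4²/(1.48 nm)²].
Evaluating gives E = 5.61×10^-19 J.

E = 5.61×10^-19 J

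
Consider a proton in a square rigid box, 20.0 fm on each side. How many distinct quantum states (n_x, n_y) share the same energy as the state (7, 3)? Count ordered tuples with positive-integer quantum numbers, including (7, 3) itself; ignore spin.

degeneracy = 2

The level has n_x² + n_y² = 58. The ordered positive-integer solutions are (3, 7), (7, 3).
That gives 2 states.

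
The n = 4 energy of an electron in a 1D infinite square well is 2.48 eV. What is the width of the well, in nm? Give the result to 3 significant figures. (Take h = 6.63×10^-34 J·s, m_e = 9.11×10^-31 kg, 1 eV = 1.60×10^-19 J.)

L = 1.56 nm

From E_n = n²h²/(8m_eL²), L = n·h/√(8m_eE_n).
E_4 = 2.48 eV = 3.968×10^-19 J, so L = 4·6.63×10^-34/√(8·9.11×10^-31·3.968×10^-19) = 1.56×10^-9 m = 1.56 nm.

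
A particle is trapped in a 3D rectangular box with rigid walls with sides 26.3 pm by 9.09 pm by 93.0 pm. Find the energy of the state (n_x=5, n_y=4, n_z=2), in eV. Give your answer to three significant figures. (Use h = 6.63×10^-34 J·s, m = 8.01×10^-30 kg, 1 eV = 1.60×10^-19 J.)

E = 9.87×10^3 eV

For a 3D rectangular well E = (h²/8m)·Σ n_i²/L_i² = (6.63×10^-34)²/(8·8.01×10^-30) · [5²/(26.3 pm)² + 4²/(9.09 pm)² + 2²/(93.0 pm)²].
Evaluating gives E = 1.579×10^-15 J = 9.87×10^3 eV.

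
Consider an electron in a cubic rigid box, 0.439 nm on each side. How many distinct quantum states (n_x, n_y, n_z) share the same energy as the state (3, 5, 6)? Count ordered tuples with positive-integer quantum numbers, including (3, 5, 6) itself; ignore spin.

The level has n_x² + n_y² + n_z² = 70. The ordered positive-integer solutions are (3, 5, 6), (3, 6, 5), (5, 3, 6), (5, 6, 3), (6, 3, 5), (6, 5, 3).
That gives 6 states.

degeneracy = 6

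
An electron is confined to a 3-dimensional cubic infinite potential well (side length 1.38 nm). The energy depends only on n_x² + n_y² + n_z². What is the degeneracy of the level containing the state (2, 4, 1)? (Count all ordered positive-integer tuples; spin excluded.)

The level has n_x² + n_y² + n_z² = 21. The ordered positive-integer solutions are (1, 2, 4), (1, 4, 2), (2, 1, 4), (2, 4, 1), (4, 1, 2), (4, 2, 1).
That gives 6 states.

degeneracy = 6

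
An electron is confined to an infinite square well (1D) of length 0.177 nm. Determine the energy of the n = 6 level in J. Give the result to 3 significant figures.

For an infinite well E_n = n²h²/(8m_eL²), so E_1 = h²/(8m_eL²) = (6.626×10^-34)²/(8·9.109×10^-31·(1.77×10^-10 m)²) = 1.923×10^-18 J.
Then E_6 = 6²·E_1 = 36·1.923×10^-18 J = 6.92×10^-17 J.

E_6 = 6.92×10^-17 J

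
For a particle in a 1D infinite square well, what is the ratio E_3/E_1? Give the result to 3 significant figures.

9.00

E_n ∝ n², so E_3/E_1 = 3²/1² = 9/1 = 9.00.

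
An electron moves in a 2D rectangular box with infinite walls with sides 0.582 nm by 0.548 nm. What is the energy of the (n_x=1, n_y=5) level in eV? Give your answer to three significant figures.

E = 32.4 eV

For a 2D rectangular well E = (h²/8m_e)·Σ n_i²/L_i² = (6.626×10^-34)²/(8·9.109×10^-31) · [1²/(0.582 nm)² + 5²/(0.548 nm)²].
Evaluating gives E = 5.193×10^-18 J = 32.4 eV.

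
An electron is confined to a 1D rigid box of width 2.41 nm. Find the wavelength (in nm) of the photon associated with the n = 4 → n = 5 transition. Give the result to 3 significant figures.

E_1 = h²/(8m_eL²) = 1.037×10^-20 J, so ΔE = (5² − 4²)E_1 = 9.333×10^-20 J.
λ = hc/ΔE = (6.626×10^-34·2.998×10^8)/9.333×10^-20 = 2.13×10^-6 m = 2.13×10^3 nm.

λ = 2.13×10^3 nm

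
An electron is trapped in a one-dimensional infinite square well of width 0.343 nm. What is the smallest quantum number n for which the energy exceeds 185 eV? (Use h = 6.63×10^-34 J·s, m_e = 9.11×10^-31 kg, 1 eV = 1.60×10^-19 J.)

E_1 = h²/(8m_eL²) = 5.127×10^-19 J = 3.204 eV.
Need n² > 185/3.204 = 57.74, i.e. n > 7.599.
The smallest integer satisfying this is n = 8.

n = 8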